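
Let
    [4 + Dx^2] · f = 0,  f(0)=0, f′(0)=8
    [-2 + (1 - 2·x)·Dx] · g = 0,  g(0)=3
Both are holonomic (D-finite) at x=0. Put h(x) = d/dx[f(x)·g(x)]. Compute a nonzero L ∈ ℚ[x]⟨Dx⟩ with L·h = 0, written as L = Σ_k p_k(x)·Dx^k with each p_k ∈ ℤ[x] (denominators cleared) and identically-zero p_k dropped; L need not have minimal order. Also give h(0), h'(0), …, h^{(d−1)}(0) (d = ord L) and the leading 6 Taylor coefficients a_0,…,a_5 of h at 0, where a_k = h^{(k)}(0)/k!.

L = (-4 - 16·x + 16·x^2) + (-4 + 8·x)·Dx + (1 - 4·x + 4·x^2)·Dx^2  (order 2).
h: a_k = 24, 96, 240, 640, 1616, 19392/5, …
ICs: h(0) = 24, h′(0) = 96.

f: a_k = 0, 8, 0, -16/3, 0, 16/15, …
g: a_k = 3, 6, 12, 24, 48, 96, …
f·g: L₀ = L_f ⊗_s L_g, ord ≤ 2·1.
h₀' ⇒ L via d/dx closure of L₀.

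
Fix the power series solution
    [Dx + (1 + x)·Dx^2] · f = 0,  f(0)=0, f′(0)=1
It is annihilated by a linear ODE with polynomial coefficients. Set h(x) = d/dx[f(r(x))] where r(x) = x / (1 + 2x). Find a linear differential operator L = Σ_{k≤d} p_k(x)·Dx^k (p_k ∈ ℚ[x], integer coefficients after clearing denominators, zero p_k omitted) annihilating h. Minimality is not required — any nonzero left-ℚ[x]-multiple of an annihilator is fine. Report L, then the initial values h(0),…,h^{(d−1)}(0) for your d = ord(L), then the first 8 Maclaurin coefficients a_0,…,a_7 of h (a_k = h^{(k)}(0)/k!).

L = (5 + 12·x) + (1 + 5·x + 6·x^2)·Dx  (order 1).
h: a_k = 1, -5, 19, -65, 211, -665, 2059, -6305, …
ICs: h(0) = 1.

f: a_k = 0, 1, -1/2, 1/3, -1/4, 1/5, -1/6, 1/7, …
Change of var in L_f (x↦r) gives L₀.
Derive L from L₀ (diff closure).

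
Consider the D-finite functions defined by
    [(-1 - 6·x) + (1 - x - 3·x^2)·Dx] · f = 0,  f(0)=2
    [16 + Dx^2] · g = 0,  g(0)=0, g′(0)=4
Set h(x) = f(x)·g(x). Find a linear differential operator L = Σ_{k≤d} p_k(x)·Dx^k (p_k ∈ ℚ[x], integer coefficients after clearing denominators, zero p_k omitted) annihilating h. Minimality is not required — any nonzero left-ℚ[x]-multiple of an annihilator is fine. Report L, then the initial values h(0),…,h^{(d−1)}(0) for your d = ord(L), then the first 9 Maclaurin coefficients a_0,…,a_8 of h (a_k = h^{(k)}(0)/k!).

f: a_k = 2, 2, 8, 14, 38, 80, 194, 434, 1016, …
g: a_k = 0, 4, 0, -32/3, 0, 128/15, 0, -1024/315, 0, …
Sym-product of L_f,L_g gives L₀ (≤ ord 2).
L = (-10 + 16·x + 48·x^2) + (2 + 12·x)·Dx + (-1 + x + 3·x^2)·Dx^2  (order 2).
h: a_k = 0, 8, 8, 32/3, 104/3, 1256/15, 2816/15, 136216/315, 313624/315, …
ICs: h(0) = 0, h′(0) = 8.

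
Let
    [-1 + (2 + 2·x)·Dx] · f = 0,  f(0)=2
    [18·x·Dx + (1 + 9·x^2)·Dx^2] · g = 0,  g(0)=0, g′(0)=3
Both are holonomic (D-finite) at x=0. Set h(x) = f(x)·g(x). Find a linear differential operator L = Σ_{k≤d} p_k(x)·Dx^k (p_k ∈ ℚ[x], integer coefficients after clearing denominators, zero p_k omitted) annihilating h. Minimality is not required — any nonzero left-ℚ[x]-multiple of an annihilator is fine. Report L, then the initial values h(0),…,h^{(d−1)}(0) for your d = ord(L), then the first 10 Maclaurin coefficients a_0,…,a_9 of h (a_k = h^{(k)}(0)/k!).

L = (3 - 36·x - 9·x^2) + (-4 + 68·x + 108·x^2 + 36·x^3)·Dx + (4 + 8·x + 40·x^2 + 72·x^3 + 36·x^4)·Dx^2  (order 2).
h: a_k = 0, 6, 3, -75/4, -69/8, 31749/320, 30489/640, -11404773/17920, -10993887/35840, 510201135/114688, …
ICs: h(0) = 0, h′(0) = 6.

f: a_k = 2, 1, -1/4, 1/8, -5/64, 7/128, -21/512, 33/1024, -429/16384, 715/32768, …
g: a_k = 0, 3, 0, -9, 0, 243/5, 0, -2187/7, 0, 2187, …
Product ⇒ symmetric product L₀, ord ≤ 2.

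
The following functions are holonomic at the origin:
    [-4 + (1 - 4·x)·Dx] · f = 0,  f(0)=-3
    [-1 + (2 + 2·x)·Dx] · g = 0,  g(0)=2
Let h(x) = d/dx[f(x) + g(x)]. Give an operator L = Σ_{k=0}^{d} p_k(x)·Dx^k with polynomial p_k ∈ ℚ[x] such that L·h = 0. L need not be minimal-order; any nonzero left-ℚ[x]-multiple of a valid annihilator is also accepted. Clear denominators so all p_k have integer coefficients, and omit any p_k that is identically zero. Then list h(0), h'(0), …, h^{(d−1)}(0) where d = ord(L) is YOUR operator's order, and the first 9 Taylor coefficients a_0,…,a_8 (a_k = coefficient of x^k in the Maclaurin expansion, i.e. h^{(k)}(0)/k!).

f: a_k = -3, -12, -48, -192, -768, -3072, -12288, -49152, -196608, …
g: a_k = 2, 1, -1/4, 1/8, -5/64, 7/128, -21/512, 33/1024, -429/16384, …
h₀=f+g: left-lcm gives L₀, ord ≤ 2.
h=h₀': d/dx-closure on L₀ ⇒ L.
L = (-216 - 96·x) + (-381 - 792·x - 336·x^2)·Dx + (34 - 78·x - 208·x^2 - 96·x^3)·Dx^2  (order 2).
h: a_k = -11, -193/2, -4605/8, -49157/16, -1966045/128, -18874431/256, -352321305/1024, -3221225901/2048, -231928227549/32768, …
ICs: h(0) = -11, h′(0) = -193/2.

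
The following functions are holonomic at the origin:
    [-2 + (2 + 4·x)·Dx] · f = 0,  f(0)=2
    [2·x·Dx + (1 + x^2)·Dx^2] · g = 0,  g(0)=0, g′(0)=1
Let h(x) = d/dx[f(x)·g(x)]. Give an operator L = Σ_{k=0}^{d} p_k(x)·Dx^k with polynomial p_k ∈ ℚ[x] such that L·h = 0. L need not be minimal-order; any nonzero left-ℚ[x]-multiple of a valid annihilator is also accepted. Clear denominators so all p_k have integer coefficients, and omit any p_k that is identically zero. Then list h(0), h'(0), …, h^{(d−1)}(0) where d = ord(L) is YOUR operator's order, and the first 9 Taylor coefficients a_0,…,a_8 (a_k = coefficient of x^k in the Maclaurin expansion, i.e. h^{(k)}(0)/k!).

f: a_k = 2, 2, -1, 1, -5/4, 7/4, -21/8, 33/8, -429/64, …
g: a_k = 0, 1, 0, -1/3, 0, 1/5, 0, -1/7, 0, …
h₀=f·g: eliminate ⇒ L₀, order ≤ 1·2.
h=h₀': d/dx-closure on L₀ ⇒ L.
L = (-1 + 20·x + 20·x^2 - 12·x^3 - 3·x^4) + (8 + 30·x + 54·x^2 + 34·x^3 - 42·x^4 - 12·x^5)·Dx + (3 + 10·x + 6·x^2 - 2·x^3 - x^4 - 12·x^5 - 4·x^6)·Dx^2  (order 2).
h: a_k = 2, 4, -5, 4/3, -31/12, 109/10, -2263/120, 2903/105, -23035/448, …
ICs: h(0) = 2, h′(0) = 4.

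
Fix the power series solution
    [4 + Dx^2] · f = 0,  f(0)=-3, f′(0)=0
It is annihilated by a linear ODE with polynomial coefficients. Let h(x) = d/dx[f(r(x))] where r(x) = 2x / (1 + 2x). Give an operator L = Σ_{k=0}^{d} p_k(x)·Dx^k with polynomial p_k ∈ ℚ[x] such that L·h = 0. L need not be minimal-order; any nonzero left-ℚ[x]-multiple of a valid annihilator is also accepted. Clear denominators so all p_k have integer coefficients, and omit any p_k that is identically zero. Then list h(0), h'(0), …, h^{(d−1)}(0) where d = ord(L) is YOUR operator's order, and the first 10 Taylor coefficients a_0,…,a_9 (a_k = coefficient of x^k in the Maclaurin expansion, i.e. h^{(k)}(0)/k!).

L = (40 + 96·x + 96·x^2) + (12 + 72·x + 144·x^2 + 96·x^3)·Dx + (1 + 8·x + 24·x^2 + 32·x^3 + 16·x^4)·Dx^2  (order 2).
h: a_k = 0, 48, -288, 1024, -2560, 19712/5, 10752/5, -4820992/105, 7938048/35, -784642048/945, …
ICs: h(0) = 0, h′(0) = 48.

f: a_k = -3, 0, 6, 0, -2, 0, 4/15, 0, -2/105, 0, …
Change of var in L_f (x↦r) gives L₀.
Derive L from L₀ (diff closure).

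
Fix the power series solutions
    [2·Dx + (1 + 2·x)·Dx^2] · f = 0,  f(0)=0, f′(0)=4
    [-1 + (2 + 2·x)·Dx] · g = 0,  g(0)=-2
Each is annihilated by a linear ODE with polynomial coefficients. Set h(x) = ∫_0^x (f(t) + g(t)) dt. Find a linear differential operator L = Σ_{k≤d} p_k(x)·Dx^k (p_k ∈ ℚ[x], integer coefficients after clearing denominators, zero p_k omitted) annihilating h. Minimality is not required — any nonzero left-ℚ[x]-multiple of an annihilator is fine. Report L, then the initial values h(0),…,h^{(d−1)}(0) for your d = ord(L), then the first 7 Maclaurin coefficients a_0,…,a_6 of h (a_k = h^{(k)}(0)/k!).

L = (10 + 4·x)·Dx^2 + (29 + 52·x + 20·x^2)·Dx^3 + (6 + 22·x + 24·x^2 + 8·x^3)·Dx^4  (order 4).
h: a_k = 0, -2, 3/2, -5/4, 125/96, -507/320, 2719/1280, …
ICs: h(0) = 0, h′(0) = -2, h′′(0) = 3, h′′′(0) = -15/2.

f: a_k = 0, 4, -4, 16/3, -8, 64/5, -64/3, …
g: a_k = -2, -1, 1/4, -1/8, 5/64, -7/128, 21/512, …
Weyl lclm of L_f,L_g ⇒ L₀ (ord ≤ 3).
Integrate: L := L₀·Dx.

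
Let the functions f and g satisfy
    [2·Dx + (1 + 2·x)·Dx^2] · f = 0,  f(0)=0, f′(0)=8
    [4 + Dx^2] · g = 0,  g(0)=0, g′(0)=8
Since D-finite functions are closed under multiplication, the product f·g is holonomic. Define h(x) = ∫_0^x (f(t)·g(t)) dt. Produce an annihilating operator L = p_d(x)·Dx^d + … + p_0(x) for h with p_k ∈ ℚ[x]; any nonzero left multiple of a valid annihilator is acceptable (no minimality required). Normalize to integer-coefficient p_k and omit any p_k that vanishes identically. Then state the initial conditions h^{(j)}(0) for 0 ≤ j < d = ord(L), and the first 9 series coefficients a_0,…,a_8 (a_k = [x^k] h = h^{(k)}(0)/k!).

L = (-48 + 192·x + 1216·x^2 + 2048·x^3 + 1024·x^4)·Dx + (32 + 320·x + 768·x^2 + 512·x^3)·Dx^2 + (160·x + 672·x^2 + 1024·x^3 + 512·x^4)·Dx^3 + (8 + 80·x + 192·x^2 + 128·x^3)·Dx^4 + (3 + 28·x + 92·x^2 + 128·x^3 + 64·x^4)·Dx^5  (order 5).
h: a_k = 0, 0, 0, 64/3, -16, 128/15, -128/9, 1408/63, -496/15, …
ICs: h(0) = 0, h′(0) = 0, h′′(0) = 0, h′′′(0) = 128, h′′′′(0) = -384.

f: a_k = 0, 8, -8, 32/3, -16, 128/5, -128/3, 512/7, -128, …
g: a_k = 0, 8, 0, -16/3, 0, 16/15, 0, -32/315, 0, …
h₀=f·g: eliminate ⇒ L₀, order ≤ 2·2.
h=∫h₀ ⇒ L = L₀·Dx.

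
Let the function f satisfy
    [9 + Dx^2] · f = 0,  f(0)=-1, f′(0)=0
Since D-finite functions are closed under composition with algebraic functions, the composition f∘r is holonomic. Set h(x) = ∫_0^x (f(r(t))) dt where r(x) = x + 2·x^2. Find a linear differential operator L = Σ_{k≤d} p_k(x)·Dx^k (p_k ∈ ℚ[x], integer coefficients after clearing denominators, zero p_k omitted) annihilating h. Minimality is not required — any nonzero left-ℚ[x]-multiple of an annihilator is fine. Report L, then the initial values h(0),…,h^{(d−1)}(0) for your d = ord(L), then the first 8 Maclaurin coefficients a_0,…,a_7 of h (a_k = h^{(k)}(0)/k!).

f: a_k = -1, 0, 9/2, 0, -27/8, 0, 81/80, 0, …
f∘r: x↦r, Dx↦Dx/r' in L_f ⇒ L₀.
∫: right-multiply L₀ by Dx.
L = (9 + 108·x + 432·x^2 + 576·x^3)·Dx - 4·Dx^2 + (1 + 4·x)·Dx^3  (order 3).
h: a_k = 0, -1, 0, 3/2, 9/2, 117/40, -9/2, -6399/560, …
ICs: h(0) = 0, h′(0) = -1, h′′(0) = 0.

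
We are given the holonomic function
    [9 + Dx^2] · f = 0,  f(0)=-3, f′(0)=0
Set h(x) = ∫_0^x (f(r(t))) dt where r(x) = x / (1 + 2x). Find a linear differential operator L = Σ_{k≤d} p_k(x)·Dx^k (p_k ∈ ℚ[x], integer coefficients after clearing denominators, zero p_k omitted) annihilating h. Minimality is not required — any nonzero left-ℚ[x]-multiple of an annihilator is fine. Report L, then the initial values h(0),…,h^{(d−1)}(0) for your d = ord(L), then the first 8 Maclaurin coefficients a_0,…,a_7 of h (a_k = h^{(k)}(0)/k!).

f: a_k = -3, 0, 27/2, 0, -81/8, 0, 243/80, 0, …
Substitute x→r, Dx→(1/r')Dx; clear ⇒ L₀.
h=∫h₀ ⇒ L = L₀·Dx.
L = 9·Dx + (4 + 24·x + 48·x^2 + 32·x^3)·Dx^2 + (1 + 8·x + 24·x^2 + 32·x^3 + 16·x^4)·Dx^3  (order 3).
h: a_k = 0, -3, 0, 9/2, -27/2, 243/8, -117/2, 7749/80, …
ICs: h(0) = 0, h′(0) = -3, h′′(0) = 0.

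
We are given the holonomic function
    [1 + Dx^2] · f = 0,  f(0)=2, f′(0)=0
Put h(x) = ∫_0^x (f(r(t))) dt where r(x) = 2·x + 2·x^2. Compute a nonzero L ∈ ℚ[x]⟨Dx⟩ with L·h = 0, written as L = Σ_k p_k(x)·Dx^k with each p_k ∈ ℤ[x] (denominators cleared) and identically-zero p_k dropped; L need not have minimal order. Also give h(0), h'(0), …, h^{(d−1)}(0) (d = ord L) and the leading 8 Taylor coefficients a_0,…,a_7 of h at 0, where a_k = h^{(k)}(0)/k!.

L = (4 + 24·x + 48·x^2 + 32·x^3)·Dx - 2·Dx^2 + (1 + 2·x)·Dx^3  (order 3).
h: a_k = 0, 2, 0, -4/3, -2, -8/15, 8/9, 352/315, …
ICs: h(0) = 0, h′(0) = 2, h′′(0) = 0.

f: a_k = 2, 0, -1, 0, 1/12, 0, -1/360, 0, …
L₀ from L_f via x↦r, Dx↦r'^{-1}Dx.
h=∫h₀ ⇒ L = L₀·Dx.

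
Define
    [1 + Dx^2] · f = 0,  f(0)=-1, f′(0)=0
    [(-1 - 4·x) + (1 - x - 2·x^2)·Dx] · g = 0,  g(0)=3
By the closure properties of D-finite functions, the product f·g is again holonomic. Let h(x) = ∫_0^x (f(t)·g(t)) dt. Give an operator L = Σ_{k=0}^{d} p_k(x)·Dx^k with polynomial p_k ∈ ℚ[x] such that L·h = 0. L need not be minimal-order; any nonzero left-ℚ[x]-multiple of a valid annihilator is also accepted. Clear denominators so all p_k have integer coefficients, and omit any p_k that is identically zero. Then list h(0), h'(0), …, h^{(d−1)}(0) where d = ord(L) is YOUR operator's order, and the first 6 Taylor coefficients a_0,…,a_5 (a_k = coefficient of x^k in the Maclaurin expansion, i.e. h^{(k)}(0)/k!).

f: a_k = -1, 0, 1/2, 0, -1/24, 0, …
g: a_k = 3, 3, 9, 15, 33, 63, …
f·g: L₀ = L_f ⊗_s L_g, ord ≤ 2·1.
∫: right-multiply L₀ by Dx.
L = (3 + x + 2·x^2)·Dx + (2 + 8·x)·Dx^2 + (-1 + x + 2·x^2)·Dx^3  (order 3).
h: a_k = 0, -3, -3/2, -5/2, -27/8, -229/40, …
ICs: h(0) = 0, h′(0) = -3, h′′(0) = -3.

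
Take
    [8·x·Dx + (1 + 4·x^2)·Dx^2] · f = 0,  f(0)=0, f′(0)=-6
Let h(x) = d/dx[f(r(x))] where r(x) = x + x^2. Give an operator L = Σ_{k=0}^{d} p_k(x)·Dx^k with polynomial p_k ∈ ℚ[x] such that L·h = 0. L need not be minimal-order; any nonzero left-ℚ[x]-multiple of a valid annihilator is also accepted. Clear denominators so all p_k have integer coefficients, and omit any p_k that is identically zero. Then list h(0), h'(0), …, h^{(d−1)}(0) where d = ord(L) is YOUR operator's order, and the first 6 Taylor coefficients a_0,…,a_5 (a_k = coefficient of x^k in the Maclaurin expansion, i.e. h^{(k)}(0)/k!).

f: a_k = 0, -6, 0, 8, 0, -96/5, …
Substitute x→r, Dx→(1/r')Dx; clear ⇒ L₀.
h=h₀': d/dx-closure on L₀ ⇒ L.
L = (-2 + 8·x + 32·x^2 + 48·x^3 + 24·x^4) + (1 + 2·x + 4·x^2 + 16·x^3 + 20·x^4 + 8·x^5)·Dx  (order 1).
h: a_k = -6, -12, 24, 96, 24, -528, …
ICs: h(0) = -6.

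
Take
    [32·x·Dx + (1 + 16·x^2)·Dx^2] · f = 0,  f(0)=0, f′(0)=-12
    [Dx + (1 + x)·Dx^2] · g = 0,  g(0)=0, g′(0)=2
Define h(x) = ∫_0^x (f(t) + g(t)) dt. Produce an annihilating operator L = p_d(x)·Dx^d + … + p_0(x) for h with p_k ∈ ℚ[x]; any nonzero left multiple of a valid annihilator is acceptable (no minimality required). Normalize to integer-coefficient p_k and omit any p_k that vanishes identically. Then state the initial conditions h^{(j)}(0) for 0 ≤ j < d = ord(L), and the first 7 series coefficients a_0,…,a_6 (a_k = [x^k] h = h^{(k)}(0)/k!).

f: a_k = 0, -12, 0, 64, 0, -3072/5, 0, …
g: a_k = 0, 2, -1, 2/3, -1/2, 2/5, -1/3, …
Weyl lclm of L_f,L_g ⇒ L₀ (ord ≤ 4).
Integrate: L := L₀·Dx.
L = (-32 - 96·x + 1536·x^2 + 512·x^3)·Dx^2 + (-34 - 64·x + 1440·x^2 + 3072·x^3 + 1024·x^4)·Dx^3 + (-1 + 31·x + 32·x^2 + 512·x^3 + 768·x^4 + 256·x^5)·Dx^4  (order 4).
h: a_k = 0, 0, -5, -1/3, 97/6, -1/10, -307/3, …
ICs: h(0) = 0, h′(0) = 0, h′′(0) = -10, h′′′(0) = -2.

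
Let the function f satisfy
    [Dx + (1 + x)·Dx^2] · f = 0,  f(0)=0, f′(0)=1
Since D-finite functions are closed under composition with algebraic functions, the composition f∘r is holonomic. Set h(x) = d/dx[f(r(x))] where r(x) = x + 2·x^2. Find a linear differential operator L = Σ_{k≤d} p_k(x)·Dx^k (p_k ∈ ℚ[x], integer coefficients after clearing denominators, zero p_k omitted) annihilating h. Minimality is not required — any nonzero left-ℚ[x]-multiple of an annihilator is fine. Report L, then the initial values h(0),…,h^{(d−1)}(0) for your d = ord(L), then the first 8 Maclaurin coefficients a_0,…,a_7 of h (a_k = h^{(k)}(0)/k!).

L = (-3 + 4·x + 8·x^2) + (1 + 5·x + 6·x^2 + 8·x^3)·Dx  (order 1).
h: a_k = 1, 3, -5, -1, 11, -9, -13, 31, …
ICs: h(0) = 1.

f: a_k = 0, 1, -1/2, 1/3, -1/4, 1/5, -1/6, 1/7, …
Change of var in L_f (x↦r) gives L₀.
h₀' ⇒ L via d/dx closure of L₀.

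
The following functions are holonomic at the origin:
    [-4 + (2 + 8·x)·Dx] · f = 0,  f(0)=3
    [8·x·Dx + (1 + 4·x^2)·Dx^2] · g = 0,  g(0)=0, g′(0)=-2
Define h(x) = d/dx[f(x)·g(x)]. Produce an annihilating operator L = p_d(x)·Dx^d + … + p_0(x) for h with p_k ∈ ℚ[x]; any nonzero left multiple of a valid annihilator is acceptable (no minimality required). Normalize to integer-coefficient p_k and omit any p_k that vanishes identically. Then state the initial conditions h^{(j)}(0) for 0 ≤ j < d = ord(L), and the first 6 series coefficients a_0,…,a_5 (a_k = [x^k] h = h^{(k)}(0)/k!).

L = (-4 + 160·x + 320·x^2 - 384·x^3 - 192·x^4) + (16 + 120·x + 432·x^2 + 544·x^3 - 1344·x^4 - 768·x^5)·Dx + (3 + 20·x + 24·x^2 - 16·x^3 - 16·x^4 - 384·x^5 - 256·x^6)·Dx^2  (order 2).
h: a_k = -6, -24, 60, -32, 124, -5232/5, …
ICs: h(0) = -6, h′(0) = -24.

f: a_k = 3, 6, -6, 12, -30, 84, …
g: a_k = 0, -2, 0, 8/3, 0, -32/5, …
Product ⇒ symmetric product L₀, ord ≤ 2.
h₀' ⇒ L via d/dx closure of L₀.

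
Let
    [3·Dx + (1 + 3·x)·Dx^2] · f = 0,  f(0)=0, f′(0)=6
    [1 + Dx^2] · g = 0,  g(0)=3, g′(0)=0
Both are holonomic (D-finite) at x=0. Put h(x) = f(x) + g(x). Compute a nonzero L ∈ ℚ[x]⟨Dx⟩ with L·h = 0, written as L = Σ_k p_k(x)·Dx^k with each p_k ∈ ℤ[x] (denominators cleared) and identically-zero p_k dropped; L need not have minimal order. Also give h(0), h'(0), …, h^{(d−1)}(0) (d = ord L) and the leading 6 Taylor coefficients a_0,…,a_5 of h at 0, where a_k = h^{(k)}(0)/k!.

L = (165 + 18·x + 27·x^2)·Dx + (19 + 63·x + 27·x^2 + 27·x^3)·Dx^2 + (165 + 18·x + 27·x^2)·Dx^3 + (19 + 63·x + 27·x^2 + 27·x^3)·Dx^4  (order 4).
h: a_k = 3, 6, -21/2, 18, -323/8, 486/5, …
ICs: h(0) = 3, h′(0) = 6, h′′(0) = -21, h′′′(0) = 108.

f: a_k = 0, 6, -9, 18, -81/2, 486/5, …
g: a_k = 3, 0, -3/2, 0, 1/8, 0, …
h₀=f+g: left-lcm gives L₀, ord ≤ 4.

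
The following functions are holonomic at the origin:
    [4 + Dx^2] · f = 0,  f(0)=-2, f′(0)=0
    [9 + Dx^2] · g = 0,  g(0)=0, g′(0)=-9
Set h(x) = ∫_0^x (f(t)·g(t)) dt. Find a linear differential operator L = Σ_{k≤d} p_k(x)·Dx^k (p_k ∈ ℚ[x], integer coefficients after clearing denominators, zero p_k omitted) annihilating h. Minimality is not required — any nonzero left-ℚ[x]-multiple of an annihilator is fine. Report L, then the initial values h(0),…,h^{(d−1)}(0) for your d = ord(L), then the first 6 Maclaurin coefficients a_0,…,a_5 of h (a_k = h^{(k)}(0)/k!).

L = 25·Dx + 26·Dx^3 + Dx^5  (order 5).
h: a_k = 0, 0, 9, 0, -63/4, 0, …
ICs: h(0) = 0, h′(0) = 0, h′′(0) = 18, h′′′(0) = 0, h′′′′(0) = -378.

f: a_k = -2, 0, 4, 0, -4/3, 0, …
g: a_k = 0, -9, 0, 27/2, 0, -243/40, …
Product ⇒ symmetric product L₀, ord ≤ 4.
h=∫h₀ ⇒ L = L₀·Dx.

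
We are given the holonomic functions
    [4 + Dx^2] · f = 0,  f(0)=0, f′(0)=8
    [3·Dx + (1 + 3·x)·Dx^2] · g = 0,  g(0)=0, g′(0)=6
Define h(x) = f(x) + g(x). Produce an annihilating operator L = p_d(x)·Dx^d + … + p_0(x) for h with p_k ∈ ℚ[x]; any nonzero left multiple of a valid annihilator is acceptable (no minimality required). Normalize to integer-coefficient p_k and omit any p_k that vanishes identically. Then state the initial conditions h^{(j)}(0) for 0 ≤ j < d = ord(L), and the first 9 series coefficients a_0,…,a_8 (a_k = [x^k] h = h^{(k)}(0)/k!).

L = (348 + 144·x + 216·x^2)·Dx + (44 + 180·x + 216·x^2 + 216·x^3)·Dx^2 + (87 + 36·x + 54·x^2)·Dx^3 + (11 + 45·x + 54·x^2 + 54·x^3)·Dx^4  (order 4).
h: a_k = 0, 14, -9, 38/3, -81/2, 1474/15, -243, 28114/45, -6561/4, …
ICs: h(0) = 0, h′(0) = 14, h′′(0) = -18, h′′′(0) = 76.

f: a_k = 0, 8, 0, -16/3, 0, 16/15, 0, -32/315, 0, …
g: a_k = 0, 6, -9, 18, -81/2, 486/5, -243, 4374/7, -6561/4, …
f+g: L₀ = lclm(L_f,L_g), ord ≤ 2+2.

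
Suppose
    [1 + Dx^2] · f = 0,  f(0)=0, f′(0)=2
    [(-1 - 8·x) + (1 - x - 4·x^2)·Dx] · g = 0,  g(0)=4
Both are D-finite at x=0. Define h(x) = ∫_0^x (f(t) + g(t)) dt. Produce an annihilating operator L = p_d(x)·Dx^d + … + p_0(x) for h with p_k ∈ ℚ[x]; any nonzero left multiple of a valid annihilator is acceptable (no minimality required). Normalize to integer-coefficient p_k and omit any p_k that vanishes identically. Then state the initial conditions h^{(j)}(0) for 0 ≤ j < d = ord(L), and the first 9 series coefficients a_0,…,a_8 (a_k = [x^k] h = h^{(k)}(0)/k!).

f: a_k = 0, 2, 0, -1/3, 0, 1/60, 0, -1/2520, 0, …
g: a_k = 4, 4, 20, 36, 116, 260, 724, 1764, 4660, …
h₀=f+g: left-lcm gives L₀, ord ≤ 3.
Integrate: L := L₀·Dx.
L = (-55 - 486·x - 553·x^2 - 1488·x^3 - 80·x^4 - 128·x^5)·Dx + (11 + 11·x + 23·x^2 - 169·x^3 - 348·x^4 - 48·x^5 - 64·x^6)·Dx^2 + (-55 - 486·x - 553·x^2 - 1488·x^3 - 80·x^4 - 128·x^5)·Dx^3 + (11 + 11·x + 23·x^2 - 169·x^3 - 348·x^4 - 48·x^5 - 64·x^6)·Dx^4  (order 4).
h: a_k = 0, 4, 3, 20/3, 107/12, 116/5, 15601/360, 724/7, 4445279/20160, …
ICs: h(0) = 0, h′(0) = 4, h′′(0) = 6, h′′′(0) = 40.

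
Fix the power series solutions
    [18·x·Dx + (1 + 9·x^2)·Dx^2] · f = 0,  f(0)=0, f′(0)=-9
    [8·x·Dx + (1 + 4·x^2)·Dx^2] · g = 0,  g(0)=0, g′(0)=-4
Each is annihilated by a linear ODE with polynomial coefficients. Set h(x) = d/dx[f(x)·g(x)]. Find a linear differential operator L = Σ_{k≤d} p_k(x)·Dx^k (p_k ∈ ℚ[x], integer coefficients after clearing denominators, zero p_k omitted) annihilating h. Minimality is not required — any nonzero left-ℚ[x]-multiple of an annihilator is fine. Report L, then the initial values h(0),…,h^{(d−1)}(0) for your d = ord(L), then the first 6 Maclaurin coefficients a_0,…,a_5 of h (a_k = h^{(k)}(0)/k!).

L = (-864·x - 18720·x^3 - 82944·x^5 + 134784·x^7 + 1119744·x^9) + (-52 - 3036·x^2 - 33696·x^4 - 72576·x^6 + 471744·x^8 + 1679616·x^10)·Dx + (-104·x - 2072·x^3 - 11232·x^5 + 13968·x^7 + 269568·x^9 + 559872·x^11)·Dx^2 + (-1 - 26·x^2 - 205·x^4 + 7380·x^8 + 33696·x^10 + 46656·x^12)·Dx^3  (order 3).
h: a_k = 0, 72, 0, -624, 0, 25272/5, …
ICs: h(0) = 0, h′(0) = 72, h′′(0) = 0.

f: a_k = 0, -9, 0, 27, 0, -729/5, …
g: a_k = 0, -4, 0, 16/3, 0, -64/5, …
Sym-product of L_f,L_g gives L₀ (≤ ord 4).
Differentiate: ansatz ord ≤ ord L₀ ⇒ L.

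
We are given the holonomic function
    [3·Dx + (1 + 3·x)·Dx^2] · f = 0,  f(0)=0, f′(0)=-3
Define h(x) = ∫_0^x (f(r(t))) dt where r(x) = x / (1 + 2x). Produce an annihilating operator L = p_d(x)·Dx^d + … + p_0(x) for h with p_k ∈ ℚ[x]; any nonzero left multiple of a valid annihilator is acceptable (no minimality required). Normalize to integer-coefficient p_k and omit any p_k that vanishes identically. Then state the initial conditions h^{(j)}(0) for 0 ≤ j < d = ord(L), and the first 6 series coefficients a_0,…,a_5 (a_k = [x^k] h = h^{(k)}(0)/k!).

f: a_k = 0, -3, 9/2, -9, 81/4, -243/5, …
f∘r: x↦r, Dx↦Dx/r' in L_f ⇒ L₀.
Integrate: L := L₀·Dx.
L = (7 + 20·x)·Dx^2 + (1 + 7·x + 10·x^2)·Dx^3  (order 3).
h: a_k = 0, 0, -3/2, 7/2, -39/4, 609/20, …
ICs: h(0) = 0, h′(0) = 0, h′′(0) = -3.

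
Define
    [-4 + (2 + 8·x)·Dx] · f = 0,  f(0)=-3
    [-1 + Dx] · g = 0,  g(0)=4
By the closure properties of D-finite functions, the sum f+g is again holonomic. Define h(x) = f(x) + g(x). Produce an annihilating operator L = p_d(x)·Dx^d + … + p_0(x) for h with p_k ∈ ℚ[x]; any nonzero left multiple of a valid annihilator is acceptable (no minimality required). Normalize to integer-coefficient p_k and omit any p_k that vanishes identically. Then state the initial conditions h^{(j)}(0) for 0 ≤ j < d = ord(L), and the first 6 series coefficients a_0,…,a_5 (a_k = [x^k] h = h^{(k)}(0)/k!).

f: a_k = -3, -6, 6, -12, 30, -84, …
g: a_k = 4, 4, 2, 2/3, 1/6, 1/30, …
h₀=f+g: left-lcm gives L₀, ord ≤ 2.
L = (6 + 8·x) + (-5 - 8·x - 16·x^2)·Dx + (-1 + 16·x^2)·Dx^2  (order 2).
h: a_k = 1, -2, 8, -34/3, 181/6, -2519/30, …
ICs: h(0) = 1, h′(0) = -2.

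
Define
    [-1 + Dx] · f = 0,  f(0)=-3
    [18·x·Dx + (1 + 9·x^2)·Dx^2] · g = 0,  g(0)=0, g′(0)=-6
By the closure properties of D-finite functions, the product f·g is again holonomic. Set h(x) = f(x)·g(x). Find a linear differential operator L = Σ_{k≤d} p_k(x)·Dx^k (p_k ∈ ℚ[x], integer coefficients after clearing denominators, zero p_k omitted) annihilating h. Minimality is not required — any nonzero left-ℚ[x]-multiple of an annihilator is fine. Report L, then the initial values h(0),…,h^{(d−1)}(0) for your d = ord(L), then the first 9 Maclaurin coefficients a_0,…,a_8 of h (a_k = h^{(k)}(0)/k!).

L = (1 - 18·x + 9·x^2) + (-2 + 18·x - 18·x^2)·Dx + (1 + 9·x^2)·Dx^2  (order 2).
h: a_k = 0, 18, 18, -45, -51, 5307/20, 1131/4, -484679/280, -511397/280, …
ICs: h(0) = 0, h′(0) = 18.

f: a_k = -3, -3, -3/2, -1/2, -1/8, -1/40, -1/240, -1/1680, -1/13440, …
g: a_k = 0, -6, 0, 18, 0, -486/5, 0, 4374/7, 0, …
L₀ := L_f ⊗_s L_g (sym. prod.), ord ≤ 2.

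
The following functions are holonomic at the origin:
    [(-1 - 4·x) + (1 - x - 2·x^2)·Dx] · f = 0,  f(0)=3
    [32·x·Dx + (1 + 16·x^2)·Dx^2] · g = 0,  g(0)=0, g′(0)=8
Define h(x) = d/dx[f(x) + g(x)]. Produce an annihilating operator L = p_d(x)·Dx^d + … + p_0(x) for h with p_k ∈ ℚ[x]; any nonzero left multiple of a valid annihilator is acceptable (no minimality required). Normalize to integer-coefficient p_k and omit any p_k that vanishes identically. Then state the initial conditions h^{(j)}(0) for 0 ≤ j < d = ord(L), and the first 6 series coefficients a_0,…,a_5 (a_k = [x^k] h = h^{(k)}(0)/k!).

f: a_k = 3, 3, 9, 15, 33, 63, …
g: a_k = 0, 8, 0, -128/3, 0, 2048/5, …
h₀=f+g: left-lcm gives L₀, ord ≤ 3.
Derive L from L₀ (diff closure).
L = (-96 + 384·x + 6912·x^2 + 15360·x^3 + 40704·x^4 + 12288·x^6) + (31 + 104·x - 392·x^2 + 736·x^3 + 14912·x^4 + 27904·x^5 + 3072·x^6 + 12288·x^7)·Dx + (-3 - 19·x - 128·x^2 - 152·x^3 - 1128·x^4 + 2496·x^5 + 2560·x^6 + 1024·x^7 + 2048·x^8)·Dx^2  (order 2).
h: a_k = 11, 18, -83, 132, 2363, 774, …
ICs: h(0) = 11, h′(0) = 18.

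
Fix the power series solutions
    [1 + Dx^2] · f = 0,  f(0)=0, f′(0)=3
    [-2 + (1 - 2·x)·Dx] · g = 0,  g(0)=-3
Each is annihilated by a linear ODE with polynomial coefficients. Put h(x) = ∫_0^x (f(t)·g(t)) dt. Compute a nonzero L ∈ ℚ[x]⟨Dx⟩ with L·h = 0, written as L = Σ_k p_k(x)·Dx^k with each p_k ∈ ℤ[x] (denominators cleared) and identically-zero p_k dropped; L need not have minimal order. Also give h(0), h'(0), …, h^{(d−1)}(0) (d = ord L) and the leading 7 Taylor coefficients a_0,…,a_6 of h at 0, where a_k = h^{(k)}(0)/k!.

f: a_k = 0, 3, 0, -1/2, 0, 1/40, 0, …
g: a_k = -3, -6, -12, -24, -48, -96, -192, …
h₀=f·g: eliminate ⇒ L₀, order ≤ 2·1.
∫: right-multiply L₀ by Dx.
L = (-1 + 2·x)·Dx + 4·Dx^2 + (-1 + 2·x)·Dx^3  (order 3).
h: a_k = 0, 0, -9/2, -6, -69/8, -69/5, -1841/80, …
ICs: h(0) = 0, h′(0) = 0, h′′(0) = -9.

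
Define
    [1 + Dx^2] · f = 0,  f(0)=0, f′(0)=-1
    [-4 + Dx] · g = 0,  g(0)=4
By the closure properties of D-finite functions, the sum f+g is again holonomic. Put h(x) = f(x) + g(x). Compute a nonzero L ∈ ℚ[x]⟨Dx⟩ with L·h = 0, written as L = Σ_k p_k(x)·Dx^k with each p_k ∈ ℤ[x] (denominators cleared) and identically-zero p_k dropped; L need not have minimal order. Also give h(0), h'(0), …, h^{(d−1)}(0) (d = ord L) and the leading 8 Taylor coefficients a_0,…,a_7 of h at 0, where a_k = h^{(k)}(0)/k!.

L = -4 + Dx - 4·Dx^2 + Dx^3  (order 3).
h: a_k = 4, 15, 32, 257/6, 128/3, 273/8, 1024/45, 65537/5040, …
ICs: h(0) = 4, h′(0) = 15, h′′(0) = 64.

f: a_k = 0, -1, 0, 1/6, 0, -1/120, 0, 1/5040, …
g: a_k = 4, 16, 32, 128/3, 128/3, 512/15, 1024/45, 4096/315, …
h₀=f+g: left-lcm gives L₀, ord ≤ 3.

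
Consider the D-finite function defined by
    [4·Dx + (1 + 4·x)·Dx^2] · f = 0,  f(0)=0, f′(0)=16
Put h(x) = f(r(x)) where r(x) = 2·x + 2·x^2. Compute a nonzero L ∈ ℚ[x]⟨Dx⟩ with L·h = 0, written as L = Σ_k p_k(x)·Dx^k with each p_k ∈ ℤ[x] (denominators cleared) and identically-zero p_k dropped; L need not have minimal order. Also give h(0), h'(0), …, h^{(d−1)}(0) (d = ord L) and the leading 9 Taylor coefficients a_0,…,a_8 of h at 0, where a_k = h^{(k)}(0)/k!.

f: a_k = 0, 16, -32, 256/3, -256, 4096/5, -8192/3, 65536/7, -32768, …
Substitute x→r, Dx→(1/r')Dx; clear ⇒ L₀.
L = (6 + 16·x + 16·x^2)·Dx + (1 + 10·x + 24·x^2 + 16·x^3)·Dx^2  (order 2).
h: a_k = 0, 32, -96, 1280/3, -2176, 59392/5, -67584, 2768896/7, -2363392, …
ICs: h(0) = 0, h′(0) = 32.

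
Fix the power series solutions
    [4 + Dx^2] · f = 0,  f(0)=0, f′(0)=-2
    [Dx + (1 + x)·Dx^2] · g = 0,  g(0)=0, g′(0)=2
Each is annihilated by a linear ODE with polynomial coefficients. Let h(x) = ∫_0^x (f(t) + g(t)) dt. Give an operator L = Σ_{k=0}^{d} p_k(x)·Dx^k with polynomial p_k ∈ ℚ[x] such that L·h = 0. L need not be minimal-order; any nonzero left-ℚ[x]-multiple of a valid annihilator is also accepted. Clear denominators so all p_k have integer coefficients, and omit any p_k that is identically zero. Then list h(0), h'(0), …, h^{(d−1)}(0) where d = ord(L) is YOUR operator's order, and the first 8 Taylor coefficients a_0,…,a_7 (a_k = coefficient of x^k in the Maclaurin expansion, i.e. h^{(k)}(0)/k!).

L = (20 + 16·x + 8·x^2)·Dx^2 + (12 + 28·x + 24·x^2 + 8·x^3)·Dx^3 + (5 + 4·x + 2·x^2)·Dx^4 + (3 + 7·x + 6·x^2 + 2·x^3)·Dx^5  (order 5).
h: a_k = 0, 0, 0, -1/3, 1/2, -1/10, 1/45, -1/21, …
ICs: h(0) = 0, h′(0) = 0, h′′(0) = 0, h′′′(0) = -2, h′′′′(0) = 12.

f: a_k = 0, -2, 0, 4/3, 0, -4/15, 0, 8/315, …
g: a_k = 0, 2, -1, 2/3, -1/2, 2/5, -1/3, 2/7, …
Sum ⇒ L₀ = lclm(L_f,L_g) in ℚ(x)⟨Dx⟩.
Integrate: L := L₀·Dx.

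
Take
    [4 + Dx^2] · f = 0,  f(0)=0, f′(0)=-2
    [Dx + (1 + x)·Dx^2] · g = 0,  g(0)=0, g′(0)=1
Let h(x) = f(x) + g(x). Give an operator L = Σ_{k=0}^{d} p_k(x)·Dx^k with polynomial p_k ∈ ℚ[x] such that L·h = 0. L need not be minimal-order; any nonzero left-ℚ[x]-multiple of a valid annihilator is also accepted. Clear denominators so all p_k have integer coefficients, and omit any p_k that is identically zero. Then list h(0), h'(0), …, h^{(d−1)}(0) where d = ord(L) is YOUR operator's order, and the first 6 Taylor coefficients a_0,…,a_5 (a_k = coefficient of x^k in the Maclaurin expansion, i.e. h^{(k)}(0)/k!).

f: a_k = 0, -2, 0, 4/3, 0, -4/15, …
g: a_k = 0, 1, -1/2, 1/3, -1/4, 1/5, …
L₀ := lclm(L_f,L_g); ord L₀ ≤ 2+2.
L = (20 + 16·x + 8·x^2)·Dx + (12 + 28·x + 24·x^2 + 8·x^3)·Dx^2 + (5 + 4·x + 2·x^2)·Dx^3 + (3 + 7·x + 6·x^2 + 2·x^3)·Dx^4  (order 4).
h: a_k = 0, -1, -1/2, 5/3, -1/4, -1/15, …
ICs: h(0) = 0, h′(0) = -1, h′′(0) = -1, h′′′(0) = 10.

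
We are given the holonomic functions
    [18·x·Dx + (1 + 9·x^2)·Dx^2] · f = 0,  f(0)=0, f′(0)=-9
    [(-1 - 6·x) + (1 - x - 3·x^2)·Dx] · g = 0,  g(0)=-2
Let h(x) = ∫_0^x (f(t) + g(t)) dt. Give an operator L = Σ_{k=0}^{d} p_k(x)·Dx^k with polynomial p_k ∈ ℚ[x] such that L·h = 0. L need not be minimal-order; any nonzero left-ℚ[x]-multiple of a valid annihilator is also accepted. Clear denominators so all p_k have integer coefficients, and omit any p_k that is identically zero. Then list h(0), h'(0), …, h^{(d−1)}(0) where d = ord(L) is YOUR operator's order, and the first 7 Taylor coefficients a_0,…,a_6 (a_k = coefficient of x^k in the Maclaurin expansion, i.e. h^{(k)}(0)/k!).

f: a_k = 0, -9, 0, 27, 0, -729/5, 0, …
g: a_k = -2, -2, -8, -14, -38, -80, -194, …
h₀=f+g: left-lcm gives L₀, ord ≤ 3.
h=∫₀ˣh₀: take L = L₀·Dx.
L = (72 - 288·x - 4428·x^2 - 9720·x^3 - 33534·x^4 - 13122·x^6)·Dx^2 + (-30 - 180·x - 144·x^2 - 1728·x^3 - 9153·x^4 - 23814·x^5 - 2187·x^6 - 13122·x^7)·Dx^3 + (4 + 14·x + 114·x^2 - 36·x^3 + 459·x^4 - 1539·x^5 - 2430·x^6 - 729·x^7 - 2187·x^8)·Dx^4  (order 4).
h: a_k = 0, -2, -11/2, -8/3, 13/4, -38/5, -1129/30, …
ICs: h(0) = 0, h′(0) = -2, h′′(0) = -11, h′′′(0) = -16.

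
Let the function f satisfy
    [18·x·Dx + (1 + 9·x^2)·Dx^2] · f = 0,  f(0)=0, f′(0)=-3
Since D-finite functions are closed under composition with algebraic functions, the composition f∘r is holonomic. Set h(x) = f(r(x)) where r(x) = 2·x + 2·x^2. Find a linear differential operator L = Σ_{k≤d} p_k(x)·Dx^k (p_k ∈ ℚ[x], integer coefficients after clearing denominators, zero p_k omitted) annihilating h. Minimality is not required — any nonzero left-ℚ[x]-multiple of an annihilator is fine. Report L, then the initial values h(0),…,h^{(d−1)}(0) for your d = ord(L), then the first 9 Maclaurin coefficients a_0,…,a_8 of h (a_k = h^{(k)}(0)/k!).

L = (-2 + 72·x + 288·x^2 + 432·x^3 + 216·x^4)·Dx + (1 + 2·x + 36·x^2 + 144·x^3 + 180·x^4 + 72·x^5)·Dx^2  (order 2).
h: a_k = 0, -6, -6, 72, 216, -6696/5, -7704, 171072/7, 264384, …
ICs: h(0) = 0, h′(0) = -6.

f: a_k = 0, -3, 0, 9, 0, -243/5, 0, 2187/7, 0, …
h₀=f(r): pull back L_f along r ⇒ L₀.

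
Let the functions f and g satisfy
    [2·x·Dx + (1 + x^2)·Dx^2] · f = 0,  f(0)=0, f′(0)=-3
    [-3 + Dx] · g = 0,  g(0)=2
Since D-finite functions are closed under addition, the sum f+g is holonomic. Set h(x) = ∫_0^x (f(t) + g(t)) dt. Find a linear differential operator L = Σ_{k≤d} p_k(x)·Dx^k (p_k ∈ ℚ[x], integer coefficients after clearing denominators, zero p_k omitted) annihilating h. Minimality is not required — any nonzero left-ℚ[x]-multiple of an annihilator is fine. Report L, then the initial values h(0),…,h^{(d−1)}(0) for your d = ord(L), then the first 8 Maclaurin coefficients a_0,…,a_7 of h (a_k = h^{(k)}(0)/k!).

f: a_k = 0, -3, 0, 1, 0, -3/5, 0, 3/7, …
g: a_k = 2, 6, 9, 9, 27/4, 81/20, 81/40, 243/280, …
Sum ⇒ L₀ = lclm(L_f,L_g) in ℚ(x)⟨Dx⟩.
∫: right-multiply L₀ by Dx.
L = (6 - 18·x - 18·x^2 - 18·x^3)·Dx^2 + (-11 - 12·x^2 - 9·x^4)·Dx^3 + (3 + 2·x + 6·x^2 + 2·x^3 + 3·x^4)·Dx^4  (order 4).
h: a_k = 0, 2, 3/2, 3, 5/2, 27/20, 23/40, 81/280, …
ICs: h(0) = 0, h′(0) = 2, h′′(0) = 3, h′′′(0) = 18.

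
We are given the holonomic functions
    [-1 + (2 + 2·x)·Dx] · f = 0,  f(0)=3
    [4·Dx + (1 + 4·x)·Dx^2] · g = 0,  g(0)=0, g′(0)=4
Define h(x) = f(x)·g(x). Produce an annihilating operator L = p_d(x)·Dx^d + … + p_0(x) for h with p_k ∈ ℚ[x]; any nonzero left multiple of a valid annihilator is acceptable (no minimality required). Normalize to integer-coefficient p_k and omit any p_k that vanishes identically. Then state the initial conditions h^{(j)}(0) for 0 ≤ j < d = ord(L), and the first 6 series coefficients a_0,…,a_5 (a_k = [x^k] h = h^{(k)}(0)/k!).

L = (-5 + 4·x) + (12 + 12·x)·Dx + (4 + 24·x + 36·x^2 + 16·x^3)·Dx^2  (order 2).
h: a_k = 0, 12, -18, 101/2, -625/4, 81349/160, …
ICs: h(0) = 0, h′(0) = 12.

f: a_k = 3, 3/2, -3/8, 3/16, -15/128, 21/256, …
g: a_k = 0, 4, -8, 64/3, -64, 1024/5, …
Product ⇒ symmetric product L₀, ord ≤ 2.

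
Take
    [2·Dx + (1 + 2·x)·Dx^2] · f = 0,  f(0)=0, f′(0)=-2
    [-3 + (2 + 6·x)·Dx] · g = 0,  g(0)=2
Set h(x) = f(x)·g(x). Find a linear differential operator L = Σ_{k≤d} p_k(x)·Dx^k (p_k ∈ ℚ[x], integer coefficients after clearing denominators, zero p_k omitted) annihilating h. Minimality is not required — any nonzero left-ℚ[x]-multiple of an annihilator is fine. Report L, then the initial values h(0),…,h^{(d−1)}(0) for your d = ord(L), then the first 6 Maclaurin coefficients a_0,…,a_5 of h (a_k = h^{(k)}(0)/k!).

f: a_k = 0, -2, 2, -8/3, 4, -32/5, …
g: a_k = 2, 3, -9/4, 27/8, -405/64, 1701/128, …
f·g: L₀ = L_f ⊗_s L_g, ord ≤ 2·1.
L = (15 + 18·x) + (-4 - 12·x)·Dx + (4 + 32·x + 84·x^2 + 72·x^3)·Dx^2  (order 2).
h: a_k = 0, -4, -2, 31/6, -45/4, 3937/160, …
ICs: h(0) = 0, h′(0) = -4.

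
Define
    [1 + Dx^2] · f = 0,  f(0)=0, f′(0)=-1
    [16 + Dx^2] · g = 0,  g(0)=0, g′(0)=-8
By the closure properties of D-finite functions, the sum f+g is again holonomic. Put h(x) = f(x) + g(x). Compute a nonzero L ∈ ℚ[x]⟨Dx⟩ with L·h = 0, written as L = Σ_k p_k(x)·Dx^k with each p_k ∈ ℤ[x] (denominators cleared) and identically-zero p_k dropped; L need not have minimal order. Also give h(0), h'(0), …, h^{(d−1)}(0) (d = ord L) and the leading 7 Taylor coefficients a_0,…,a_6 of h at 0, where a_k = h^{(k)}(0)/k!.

f: a_k = 0, -1, 0, 1/6, 0, -1/120, 0, …
g: a_k = 0, -8, 0, 64/3, 0, -256/15, 0, …
Sum ⇒ L₀ = lclm(L_f,L_g) in ℚ(x)⟨Dx⟩.
L = 16 + 17·Dx^2 + Dx^4  (order 4).
h: a_k = 0, -9, 0, 43/2, 0, -683/40, 0, …
ICs: h(0) = 0, h′(0) = -9, h′′(0) = 0, h′′′(0) = 129.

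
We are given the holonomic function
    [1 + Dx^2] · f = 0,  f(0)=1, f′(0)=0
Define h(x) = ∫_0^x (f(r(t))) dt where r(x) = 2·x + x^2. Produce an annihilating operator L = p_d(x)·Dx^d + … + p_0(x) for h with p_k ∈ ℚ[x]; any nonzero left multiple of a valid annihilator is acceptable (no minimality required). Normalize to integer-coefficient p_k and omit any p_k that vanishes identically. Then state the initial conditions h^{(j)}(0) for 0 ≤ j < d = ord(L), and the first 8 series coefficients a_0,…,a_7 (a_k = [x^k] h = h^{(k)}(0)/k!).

f: a_k = 1, 0, -1/2, 0, 1/24, 0, -1/720, 0, …
f∘r: x↦r, Dx↦Dx/r' in L_f ⇒ L₀.
h=∫₀ˣh₀: take L = L₀·Dx.
L = (4 + 12·x + 12·x^2 + 4·x^3)·Dx - Dx^2 + (1 + x)·Dx^3  (order 3).
h: a_k = 0, 1, 0, -2/3, -1/2, 1/30, 2/9, 41/315, …
ICs: h(0) = 0, h′(0) = 1, h′′(0) = 0.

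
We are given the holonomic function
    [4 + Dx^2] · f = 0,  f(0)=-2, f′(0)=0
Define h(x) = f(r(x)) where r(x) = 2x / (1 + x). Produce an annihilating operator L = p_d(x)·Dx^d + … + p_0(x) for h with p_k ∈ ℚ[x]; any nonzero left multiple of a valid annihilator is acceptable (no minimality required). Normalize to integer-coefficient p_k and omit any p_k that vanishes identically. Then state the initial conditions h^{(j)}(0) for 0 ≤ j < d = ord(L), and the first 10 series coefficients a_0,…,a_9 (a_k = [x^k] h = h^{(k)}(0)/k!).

L = 16 + (2 + 6·x + 6·x^2 + 2·x^3)·Dx + (1 + 4·x + 6·x^2 + 4·x^3 + x^4)·Dx^2  (order 2).
h: a_k = -2, 0, 16, -32, 80/3, 64/3, -5488/45, 1312/5, -25136/63, 143488/315, …
ICs: h(0) = -2, h′(0) = 0.

f: a_k = -2, 0, 4, 0, -4/3, 0, 8/45, 0, -4/315, 0, …
Substitute x→r, Dx→(1/r')Dx; clear ⇒ L₀.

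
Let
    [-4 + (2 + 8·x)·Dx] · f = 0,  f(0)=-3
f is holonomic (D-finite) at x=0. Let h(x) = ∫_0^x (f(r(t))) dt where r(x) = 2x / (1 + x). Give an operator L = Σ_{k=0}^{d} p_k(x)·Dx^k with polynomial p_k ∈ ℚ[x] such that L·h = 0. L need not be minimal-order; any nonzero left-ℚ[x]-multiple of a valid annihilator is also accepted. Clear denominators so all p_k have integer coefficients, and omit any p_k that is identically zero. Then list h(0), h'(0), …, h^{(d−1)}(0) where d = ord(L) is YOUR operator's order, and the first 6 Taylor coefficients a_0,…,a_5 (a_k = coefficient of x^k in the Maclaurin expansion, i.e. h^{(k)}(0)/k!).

L = -4·Dx + (1 + 10·x + 9·x^2)·Dx^2  (order 2).
h: a_k = 0, -3, -6, 12, -39, 852/5, …
ICs: h(0) = 0, h′(0) = -3.

f: a_k = -3, -6, 6, -12, 30, -84, …
Substitute x→r, Dx→(1/r')Dx; clear ⇒ L₀.
h=∫₀ˣh₀: take L = L₀·Dx.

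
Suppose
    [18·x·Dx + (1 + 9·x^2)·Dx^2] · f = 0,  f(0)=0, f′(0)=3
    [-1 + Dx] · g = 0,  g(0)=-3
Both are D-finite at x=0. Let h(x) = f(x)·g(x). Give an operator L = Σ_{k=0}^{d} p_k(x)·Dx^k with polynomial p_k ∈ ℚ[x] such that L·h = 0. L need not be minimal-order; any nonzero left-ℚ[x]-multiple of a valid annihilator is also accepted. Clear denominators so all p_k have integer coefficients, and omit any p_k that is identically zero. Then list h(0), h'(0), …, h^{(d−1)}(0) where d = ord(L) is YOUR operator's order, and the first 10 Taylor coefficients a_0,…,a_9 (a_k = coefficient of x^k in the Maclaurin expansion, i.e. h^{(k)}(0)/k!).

L = (1 - 18·x + 9·x^2) + (-2 + 18·x - 18·x^2)·Dx + (1 + 9·x^2)·Dx^2  (order 2).
h: a_k = 0, -9, -9, 45/2, 51/2, -5307/40, -1131/8, 484679/560, 511397/560, -27320809/4480, …
ICs: h(0) = 0, h′(0) = -9.

f: a_k = 0, 3, 0, -9, 0, 243/5, 0, -2187/7, 0, 2187, …
g: a_k = -3, -3, -3/2, -1/2, -1/8, -1/40, -1/240, -1/1680, -1/13440, -1/120960, …
f·g: L₀ = L_f ⊗_s L_g, ord ≤ 2·1.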